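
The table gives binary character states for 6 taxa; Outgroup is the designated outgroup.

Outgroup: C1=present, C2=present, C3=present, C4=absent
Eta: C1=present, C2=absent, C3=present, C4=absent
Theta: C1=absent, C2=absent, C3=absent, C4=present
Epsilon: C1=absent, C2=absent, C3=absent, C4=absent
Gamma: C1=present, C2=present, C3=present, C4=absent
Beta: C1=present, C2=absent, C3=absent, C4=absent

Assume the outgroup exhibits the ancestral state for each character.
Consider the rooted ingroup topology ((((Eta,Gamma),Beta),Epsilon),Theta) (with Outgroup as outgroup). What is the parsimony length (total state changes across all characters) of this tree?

7

Map each character onto ((((Eta,Gamma),Beta),Epsilon),Theta) (rooted by Outgroup) and count the minimum state changes it requires (Fitch parsimony):
C1: 2; C2: 2; C3: 2; C4: 1.
Total tree length = 7.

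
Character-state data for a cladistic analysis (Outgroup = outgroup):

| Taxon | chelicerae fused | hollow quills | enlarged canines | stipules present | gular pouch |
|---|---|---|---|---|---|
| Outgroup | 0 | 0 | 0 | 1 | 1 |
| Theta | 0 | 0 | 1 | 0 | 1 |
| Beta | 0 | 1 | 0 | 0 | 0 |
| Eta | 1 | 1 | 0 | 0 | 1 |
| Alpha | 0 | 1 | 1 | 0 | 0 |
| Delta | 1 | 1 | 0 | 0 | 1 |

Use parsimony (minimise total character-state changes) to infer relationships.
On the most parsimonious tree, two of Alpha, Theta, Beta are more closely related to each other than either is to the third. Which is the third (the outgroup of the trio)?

Theta

Character polarity is set by the outgroup: the derived state is whichever differs from the outgroup's state, so for stipules present, gular pouch the derived state is '0', and for the remaining characters it is '1'.
chelicerae fused: derived state '1' in Delta and Eta only — synapomorphy for {Delta, Eta}.
hollow quills: derived state '1' in Alpha, Beta, Delta, and Eta only — synapomorphy for {Alpha, Beta, Delta, Eta}.
enlarged canines (state '1') occurs in Alpha and Theta but conflicts with the nesting implied by the other characters — most parsimoniously interpreted as homoplasy.
stipules present (derived state '0') is shared by all ingroup taxa — unites the whole ingroup.
gular pouch: derived state '0' in Alpha and Beta only — synapomorphy for {Alpha, Beta}.
Most parsimonious ingroup topology: (Theta,((Beta,Alpha),(Eta,Delta))).
Alpha and Beta share a more recent common ancestor with each other than either does with Theta, so Theta is the least closely related of the three.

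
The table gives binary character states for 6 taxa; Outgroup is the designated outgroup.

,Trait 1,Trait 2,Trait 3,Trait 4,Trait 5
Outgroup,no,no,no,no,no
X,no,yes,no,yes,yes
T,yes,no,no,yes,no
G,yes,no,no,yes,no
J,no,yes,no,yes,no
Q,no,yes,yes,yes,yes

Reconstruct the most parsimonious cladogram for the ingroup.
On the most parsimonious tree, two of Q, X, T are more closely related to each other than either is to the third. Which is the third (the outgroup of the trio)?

The outgroup has state 'no' for every character, so 'yes' is the derived state throughout.
Trait 1: derived state 'yes' in G and T only — synapomorphy for {G, T}.
Trait 2 (derived state 'yes') is shared by J, Q, and X — a synapomorphy uniting that clade.
Trait 3: derived state 'yes' in Q only — an autapomorphy, so it tells us nothing about relationships among taxa.
Trait 4 (derived state 'yes') is shared by all ingroup taxa — unites the whole ingroup.
Only Q and X show the derived state 'yes' for Trait 5, supporting them as a clade.
Most parsimonious ingroup topology: (((X,Q),J),(T,G)).
X and Q share a more recent common ancestor with each other than either does with T, so T is the least closely related of the three.

T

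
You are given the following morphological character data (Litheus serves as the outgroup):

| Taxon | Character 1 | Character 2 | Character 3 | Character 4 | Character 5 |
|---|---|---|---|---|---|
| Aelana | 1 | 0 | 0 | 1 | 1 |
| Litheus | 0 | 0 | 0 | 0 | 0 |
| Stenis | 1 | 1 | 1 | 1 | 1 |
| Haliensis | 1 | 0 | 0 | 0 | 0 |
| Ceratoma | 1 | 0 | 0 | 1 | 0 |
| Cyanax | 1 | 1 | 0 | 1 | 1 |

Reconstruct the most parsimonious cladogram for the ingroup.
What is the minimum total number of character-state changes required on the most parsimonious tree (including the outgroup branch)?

The outgroup has state '0' for every character, so '1' is the derived state throughout.
Character 1 (derived state '1') is shared by all ingroup taxa — unites the whole ingroup.
Character 2 (derived state '1') is shared by Cyanax and Stenis — a synapomorphy uniting that clade.
Character 3: derived state '1' in Stenis only — an autapomorphy, so it tells us nothing about relationships among taxa.
Only Aelana, Ceratoma, Cyanax, and Stenis show the derived state '1' for Character 4, supporting them as a clade.
Only Aelana, Cyanax, and Stenis show the derived state '1' for Character 5, supporting them as a clade.
Most parsimonious ingroup topology: (((Aelana,(Cyanax,Stenis)),Ceratoma),Haliensis).
Changes per character on this tree: Character 1: 1; Character 2: 1; Character 3: 1; Character 4: 1; Character 5: 1.
Total = 5.

5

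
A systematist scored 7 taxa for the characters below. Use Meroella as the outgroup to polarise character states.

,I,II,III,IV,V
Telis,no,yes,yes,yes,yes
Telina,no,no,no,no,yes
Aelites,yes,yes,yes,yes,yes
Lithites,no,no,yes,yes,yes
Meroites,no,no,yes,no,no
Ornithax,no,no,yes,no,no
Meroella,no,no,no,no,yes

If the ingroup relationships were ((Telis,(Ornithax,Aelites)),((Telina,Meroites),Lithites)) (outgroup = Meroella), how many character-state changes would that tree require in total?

10

Map each character onto ((Telis,(Ornithax,Aelites)),((Telina,Meroites),Lithites)) (rooted by Meroella) and count the minimum state changes it requires (Fitch parsimony):
I: 1; II: 2; III: 2; IV: 3; V: 2.
Total tree length = 10.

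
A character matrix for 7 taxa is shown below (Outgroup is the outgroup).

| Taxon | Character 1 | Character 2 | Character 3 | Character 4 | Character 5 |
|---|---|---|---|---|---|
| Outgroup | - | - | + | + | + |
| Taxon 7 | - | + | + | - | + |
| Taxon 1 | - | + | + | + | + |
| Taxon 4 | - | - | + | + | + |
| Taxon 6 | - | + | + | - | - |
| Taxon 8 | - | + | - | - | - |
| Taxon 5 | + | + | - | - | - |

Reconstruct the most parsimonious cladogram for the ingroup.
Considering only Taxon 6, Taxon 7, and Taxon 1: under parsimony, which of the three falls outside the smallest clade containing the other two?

Character polarity is set by the outgroup: the derived state is whichever differs from the outgroup's state, so for Character 3, Character 4, Character 5 the derived state is '-', and for the remaining characters it is '+'.
Character 1 (derived state '+') is unique to Taxon 5 (autapomorphy; uninformative for grouping).
Only Taxon 1, Taxon 5, Taxon 6, Taxon 7, and Taxon 8 show the derived state '+' for Character 2, supporting them as a clade.
Character 3: derived state '-' in Taxon 5 and Taxon 8 only — synapomorphy for {Taxon 5, Taxon 8}.
Character 4 (derived state '-') is shared by Taxon 5, Taxon 6, Taxon 7, and Taxon 8 — a synapomorphy uniting that clade.
Only Taxon 5, Taxon 6, and Taxon 8 show the derived state '-' for Character 5, supporting them as a clade.
Most parsimonious ingroup topology: (((Taxon 7,(Taxon 6,(Taxon 8,Taxon 5))),Taxon 1),Taxon 4).
Taxon 6 and Taxon 7 share a more recent common ancestor with each other than either does with Taxon 1, so Taxon 1 is the least closely related of the three.

Taxon 1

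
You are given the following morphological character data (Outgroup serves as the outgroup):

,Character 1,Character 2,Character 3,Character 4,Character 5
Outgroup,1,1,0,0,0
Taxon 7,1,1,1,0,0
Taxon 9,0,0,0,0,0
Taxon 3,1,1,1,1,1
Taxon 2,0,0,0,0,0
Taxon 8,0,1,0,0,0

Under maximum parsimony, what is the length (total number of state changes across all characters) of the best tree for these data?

Character polarity is set by the outgroup: the derived state is whichever differs from the outgroup's state, so for Character 1, Character 2 the derived state is '0', and for the remaining characters it is '1'.
Only Taxon 2, Taxon 8, and Taxon 9 show the derived state '0' for Character 1, supporting them as a clade.
Only Taxon 2 and Taxon 9 show the derived state '0' for Character 2, supporting them as a clade.
Character 3 (derived state '1') is shared by Taxon 3 and Taxon 7 — a synapomorphy uniting that clade.
Character 4: derived state '1' in Taxon 3 only — an autapomorphy, so it tells us nothing about relationships among taxa.
Character 5: derived state '1' in Taxon 3 only — an autapomorphy, so it tells us nothing about relationships among taxa.
Most parsimonious ingroup topology: ((Taxon 7,Taxon 3),((Taxon 9,Taxon 2),Taxon 8)).
Changes per character on this tree: Character 1: 1; Character 2: 1; Character 3: 1; Character 4: 1; Character 5: 1.
Total = 5.

5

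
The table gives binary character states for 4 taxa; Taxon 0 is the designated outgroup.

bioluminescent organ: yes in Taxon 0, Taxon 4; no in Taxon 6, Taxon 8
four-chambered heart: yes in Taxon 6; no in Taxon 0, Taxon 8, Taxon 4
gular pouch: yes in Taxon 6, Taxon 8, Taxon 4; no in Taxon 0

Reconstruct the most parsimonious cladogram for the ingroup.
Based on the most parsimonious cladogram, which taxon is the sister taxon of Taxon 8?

Taxon 6

Character polarity is set by the outgroup: the derived state is whichever differs from the outgroup's state, so for bioluminescent organ the derived state is 'no', and for the remaining characters it is 'yes'.
bioluminescent organ (derived state 'no') is shared by Taxon 6 and Taxon 8 — a synapomorphy uniting that clade.
four-chambered heart: derived state 'yes' in Taxon 6 only — an autapomorphy, so it tells us nothing about relationships among taxa.
gular pouch (derived state 'yes') is shared by all ingroup taxa — unites the whole ingroup.
Most parsimonious ingroup topology: ((Taxon 6,Taxon 8),Taxon 4).
Taxon 8 and Taxon 6 form a cherry on this tree, so they are sister taxa.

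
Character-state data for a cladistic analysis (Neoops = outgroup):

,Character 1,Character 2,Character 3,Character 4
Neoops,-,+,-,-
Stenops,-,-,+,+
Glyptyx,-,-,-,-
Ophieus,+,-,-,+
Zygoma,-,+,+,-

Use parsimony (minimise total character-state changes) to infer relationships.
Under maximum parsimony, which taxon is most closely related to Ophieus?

Stenops

Character polarity is set by the outgroup: the derived state is whichever differs from the outgroup's state, so for Character 2 the derived state is '-', and for the remaining characters it is '+'.
Character 1 (derived state '+') is unique to Ophieus (autapomorphy; uninformative for grouping).
Character 2: derived state '-' in Glyptyx, Ophieus, and Stenops only — synapomorphy for {Glyptyx, Ophieus, Stenops}.
Character 3 (state '+') occurs in Stenops and Zygoma but conflicts with the nesting implied by the other characters — most parsimoniously interpreted as homoplasy.
Character 4 (derived state '+') is shared by Ophieus and Stenops — a synapomorphy uniting that clade.
Most parsimonious ingroup topology: (((Stenops,Ophieus),Glyptyx),Zygoma).
Ophieus and Stenops form a cherry on this tree, so they are sister taxa.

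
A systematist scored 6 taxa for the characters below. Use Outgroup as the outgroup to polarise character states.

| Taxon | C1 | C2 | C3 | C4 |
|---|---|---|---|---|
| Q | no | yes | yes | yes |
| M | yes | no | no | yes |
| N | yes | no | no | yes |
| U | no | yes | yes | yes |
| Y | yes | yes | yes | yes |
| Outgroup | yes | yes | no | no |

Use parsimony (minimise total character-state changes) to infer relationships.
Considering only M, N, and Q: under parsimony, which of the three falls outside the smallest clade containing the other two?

Character polarity is set by the outgroup: the derived state is whichever differs from the outgroup's state, so for C1, C2 the derived state is 'no', and for the remaining characters it is 'yes'.
C1: derived state 'no' in Q and U only — synapomorphy for {Q, U}.
C2: derived state 'no' in M and N only — synapomorphy for {M, N}.
C3 (derived state 'yes') is shared by Q, U, and Y — a synapomorphy uniting that clade.
All ingroup taxa share the derived state 'yes' for C4; it defines the ingroup but does not resolve relationships within it.
Most parsimonious ingroup topology: ((Y,(U,Q)),(N,M)).
M and N share a more recent common ancestor with each other than either does with Q, so Q is the least closely related of the three.

Q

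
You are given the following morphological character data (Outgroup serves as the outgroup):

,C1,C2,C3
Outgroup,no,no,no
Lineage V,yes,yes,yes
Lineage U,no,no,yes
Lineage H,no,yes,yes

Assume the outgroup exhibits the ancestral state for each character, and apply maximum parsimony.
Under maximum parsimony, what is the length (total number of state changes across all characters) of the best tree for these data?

3

The outgroup has state 'no' for every character, so 'yes' is the derived state throughout.
C1 (derived state 'yes') is unique to Lineage V (autapomorphy; uninformative for grouping).
C2: derived state 'yes' in Lineage H and Lineage V only — synapomorphy for {Lineage H, Lineage V}.
C3 (derived state 'yes') is shared by all ingroup taxa — unites the whole ingroup.
Most parsimonious ingroup topology: ((Lineage V,Lineage H),Lineage U).
Changes per character on this tree: C1: 1; C2: 1; C3: 1.
Total = 3.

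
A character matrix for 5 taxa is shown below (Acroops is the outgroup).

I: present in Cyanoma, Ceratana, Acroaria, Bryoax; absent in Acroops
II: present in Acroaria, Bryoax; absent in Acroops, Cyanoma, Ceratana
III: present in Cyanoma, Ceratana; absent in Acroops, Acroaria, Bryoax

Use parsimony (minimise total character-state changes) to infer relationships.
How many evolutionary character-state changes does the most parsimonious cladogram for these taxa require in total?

3

The outgroup has state 'absent' for every character, so 'present' is the derived state throughout.
All ingroup taxa share the derived state 'present' for I; it defines the ingroup but does not resolve relationships within it.
II (derived state 'present') is shared by Acroaria and Bryoax — a synapomorphy uniting that clade.
III (derived state 'present') is shared by Ceratana and Cyanoma — a synapomorphy uniting that clade.
Most parsimonious ingroup topology: ((Cyanoma,Ceratana),(Acroaria,Bryoax)).
Changes per character on this tree: I: 1; II: 1; III: 1.
Total = 3.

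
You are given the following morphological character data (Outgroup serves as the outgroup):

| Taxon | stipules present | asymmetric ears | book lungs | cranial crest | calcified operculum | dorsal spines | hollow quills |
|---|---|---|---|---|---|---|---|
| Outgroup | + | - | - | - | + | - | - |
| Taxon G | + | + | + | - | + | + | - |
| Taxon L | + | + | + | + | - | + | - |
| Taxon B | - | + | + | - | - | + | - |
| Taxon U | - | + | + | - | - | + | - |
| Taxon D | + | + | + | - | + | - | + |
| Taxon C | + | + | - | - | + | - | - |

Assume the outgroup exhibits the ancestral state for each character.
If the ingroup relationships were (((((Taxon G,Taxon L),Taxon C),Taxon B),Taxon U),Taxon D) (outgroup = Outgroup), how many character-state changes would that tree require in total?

12

Map each character onto (((((Taxon G,Taxon L),Taxon C),Taxon B),Taxon U),Taxon D) (rooted by Outgroup) and count the minimum state changes it requires (Fitch parsimony):
stipules present: 2; asymmetric ears: 1; book lungs: 2; cranial crest: 1; calcified operculum: 3; dorsal spines: 2; hollow quills: 1.
Total tree length = 12.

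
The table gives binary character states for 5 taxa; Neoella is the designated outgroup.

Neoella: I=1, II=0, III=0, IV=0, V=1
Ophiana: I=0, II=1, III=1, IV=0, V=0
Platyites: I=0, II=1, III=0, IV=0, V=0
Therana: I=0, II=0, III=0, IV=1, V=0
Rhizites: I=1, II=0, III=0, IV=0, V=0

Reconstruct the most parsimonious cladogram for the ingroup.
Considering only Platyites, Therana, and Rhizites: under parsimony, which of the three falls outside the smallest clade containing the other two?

Rhizites

Character polarity is set by the outgroup: the derived state is whichever differs from the outgroup's state, so for I, V the derived state is '0', and for the remaining characters it is '1'.
I: derived state '0' in Ophiana, Platyites, and Therana only — synapomorphy for {Ophiana, Platyites, Therana}.
Only Ophiana and Platyites show the derived state '1' for II, supporting them as a clade.
III: derived state '1' in Ophiana only — an autapomorphy, so it tells us nothing about relationships among taxa.
IV (derived state '1') is unique to Therana (autapomorphy; uninformative for grouping).
V (derived state '0') is shared by all ingroup taxa — unites the whole ingroup.
Most parsimonious ingroup topology: (((Ophiana,Platyites),Therana),Rhizites).
Therana and Platyites share a more recent common ancestor with each other than either does with Rhizites, so Rhizites is the least closely related of the three.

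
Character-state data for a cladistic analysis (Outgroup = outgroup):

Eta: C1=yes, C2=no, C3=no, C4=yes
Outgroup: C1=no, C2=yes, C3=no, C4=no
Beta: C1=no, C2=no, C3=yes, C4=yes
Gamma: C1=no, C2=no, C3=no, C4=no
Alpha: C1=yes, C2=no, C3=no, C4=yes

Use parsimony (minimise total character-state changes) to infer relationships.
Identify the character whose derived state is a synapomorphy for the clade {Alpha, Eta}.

Character polarity is set by the outgroup: the derived state is whichever differs from the outgroup's state, so for C2 the derived state is 'no', and for the remaining characters it is 'yes'.
C1: derived state 'yes' in Alpha and Eta only — synapomorphy for {Alpha, Eta}.
All ingroup taxa share the derived state 'no' for C2; it defines the ingroup but does not resolve relationships within it.
C3 (derived state 'yes') is unique to Beta (autapomorphy; uninformative for grouping).
Only Alpha, Beta, and Eta show the derived state 'yes' for C4, supporting them as a clade.
Most parsimonious ingroup topology: (((Alpha,Eta),Beta),Gamma).
The clade {Alpha, Eta} is supported by C1: its derived state 'yes' occurs in exactly those taxa and in no other taxon (including the outgroup).

C1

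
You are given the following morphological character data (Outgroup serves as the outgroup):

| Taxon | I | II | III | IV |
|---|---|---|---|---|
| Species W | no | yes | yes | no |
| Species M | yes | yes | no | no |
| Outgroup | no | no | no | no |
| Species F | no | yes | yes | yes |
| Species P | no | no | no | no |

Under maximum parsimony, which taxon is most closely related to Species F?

Species W

The outgroup has state 'no' for every character, so 'yes' is the derived state throughout.
I: derived state 'yes' in Species M only — an autapomorphy, so it tells us nothing about relationships among taxa.
II: derived state 'yes' in Species F, Species M, and Species W only — synapomorphy for {Species F, Species M, Species W}.
III (derived state 'yes') is shared by Species F and Species W — a synapomorphy uniting that clade.
IV: derived state 'yes' in Species F only — an autapomorphy, so it tells us nothing about relationships among taxa.
Most parsimonious ingroup topology: ((Species M,(Species W,Species F)),Species P).
Species F and Species W form a cherry on this tree, so they are sister taxa.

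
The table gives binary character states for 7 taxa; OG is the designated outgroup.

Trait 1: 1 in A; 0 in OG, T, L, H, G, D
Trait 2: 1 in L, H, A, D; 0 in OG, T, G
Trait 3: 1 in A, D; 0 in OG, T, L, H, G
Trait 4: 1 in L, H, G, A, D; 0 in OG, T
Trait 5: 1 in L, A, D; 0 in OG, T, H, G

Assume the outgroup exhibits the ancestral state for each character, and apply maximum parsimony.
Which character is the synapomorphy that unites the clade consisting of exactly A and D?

Trait 3

The outgroup has state '0' for every character, so '1' is the derived state throughout.
Trait 1 (derived state '1') is unique to A (autapomorphy; uninformative for grouping).
Trait 2 (derived state '1') is shared by A, D, H, and L — a synapomorphy uniting that clade.
Trait 3 (derived state '1') is shared by A and D — a synapomorphy uniting that clade.
Trait 4: derived state '1' in A, D, G, H, and L only — synapomorphy for {A, D, G, H, L}.
Only A, D, and L show the derived state '1' for Trait 5, supporting them as a clade.
Most parsimonious ingroup topology: (T,(((L,(A,D)),H),G)).
The clade {A, D} is supported by Trait 3: its derived state '1' occurs in exactly those taxa and in no other taxon (including the outgroup).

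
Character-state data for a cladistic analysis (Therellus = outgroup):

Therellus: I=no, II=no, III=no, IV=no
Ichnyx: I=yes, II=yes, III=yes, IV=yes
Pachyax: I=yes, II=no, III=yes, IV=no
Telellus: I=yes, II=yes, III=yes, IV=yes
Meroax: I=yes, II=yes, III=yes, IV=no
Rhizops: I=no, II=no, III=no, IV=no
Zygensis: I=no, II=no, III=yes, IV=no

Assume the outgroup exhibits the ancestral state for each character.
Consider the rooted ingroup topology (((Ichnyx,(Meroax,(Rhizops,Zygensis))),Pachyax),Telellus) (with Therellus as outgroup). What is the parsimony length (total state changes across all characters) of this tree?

Map each character onto (((Ichnyx,(Meroax,(Rhizops,Zygensis))),Pachyax),Telellus) (rooted by Therellus) and count the minimum state changes it requires (Fitch parsimony):
I: 2; II: 3; III: 2; IV: 2.
Total tree length = 9.

9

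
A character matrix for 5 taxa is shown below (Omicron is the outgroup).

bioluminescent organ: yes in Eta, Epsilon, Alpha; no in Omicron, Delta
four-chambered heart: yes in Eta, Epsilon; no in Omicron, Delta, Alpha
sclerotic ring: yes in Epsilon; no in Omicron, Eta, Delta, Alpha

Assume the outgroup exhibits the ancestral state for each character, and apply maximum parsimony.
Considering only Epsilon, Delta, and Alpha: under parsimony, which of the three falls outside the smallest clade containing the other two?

The outgroup has state 'no' for every character, so 'yes' is the derived state throughout.
bioluminescent organ: derived state 'yes' in Alpha, Epsilon, and Eta only — synapomorphy for {Alpha, Epsilon, Eta}.
four-chambered heart (derived state 'yes') is shared by Epsilon and Eta — a synapomorphy uniting that clade.
sclerotic ring: derived state 'yes' in Epsilon only — an autapomorphy, so it tells us nothing about relationships among taxa.
Most parsimonious ingroup topology: (((Eta,Epsilon),Alpha),Delta).
Alpha and Epsilon share a more recent common ancestor with each other than either does with Delta, so Delta is the least closely related of the three.

Delta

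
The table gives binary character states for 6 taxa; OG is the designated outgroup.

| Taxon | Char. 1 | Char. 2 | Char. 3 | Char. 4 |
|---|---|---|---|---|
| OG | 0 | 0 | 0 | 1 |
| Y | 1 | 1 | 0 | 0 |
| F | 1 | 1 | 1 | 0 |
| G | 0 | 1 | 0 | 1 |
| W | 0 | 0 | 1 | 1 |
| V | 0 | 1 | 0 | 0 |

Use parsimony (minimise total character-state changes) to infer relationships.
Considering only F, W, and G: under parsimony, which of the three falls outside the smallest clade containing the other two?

W

Character polarity is set by the outgroup: the derived state is whichever differs from the outgroup's state, so for Char. 4 the derived state is '0', and for the remaining characters it is '1'.
Only F and Y show the derived state '1' for Char. 1, supporting them as a clade.
Char. 2 (derived state '1') is shared by F, G, V, and Y — a synapomorphy uniting that clade.
Char. 3 (state '1') occurs in F and W but conflicts with the nesting implied by the other characters — most parsimoniously interpreted as homoplasy.
Char. 4: derived state '0' in F, V, and Y only — synapomorphy for {F, V, Y}.
Most parsimonious ingroup topology: (W,(G,(V,(Y,F)))).
F and G share a more recent common ancestor with each other than either does with W, so W is the least closely related of the three.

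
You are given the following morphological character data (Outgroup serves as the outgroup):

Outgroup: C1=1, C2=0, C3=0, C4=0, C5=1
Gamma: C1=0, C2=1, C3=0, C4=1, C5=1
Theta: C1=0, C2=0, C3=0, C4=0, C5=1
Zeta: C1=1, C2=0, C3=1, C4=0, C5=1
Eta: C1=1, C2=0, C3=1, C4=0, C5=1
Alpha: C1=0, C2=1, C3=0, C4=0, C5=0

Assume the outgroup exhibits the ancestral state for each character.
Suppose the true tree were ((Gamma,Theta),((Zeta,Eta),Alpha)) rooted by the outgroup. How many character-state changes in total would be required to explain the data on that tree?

Map each character onto ((Gamma,Theta),((Zeta,Eta),Alpha)) (rooted by Outgroup) and count the minimum state changes it requires (Fitch parsimony):
C1: 2; C2: 2; C3: 1; C4: 1; C5: 1.
Total tree length = 7.

7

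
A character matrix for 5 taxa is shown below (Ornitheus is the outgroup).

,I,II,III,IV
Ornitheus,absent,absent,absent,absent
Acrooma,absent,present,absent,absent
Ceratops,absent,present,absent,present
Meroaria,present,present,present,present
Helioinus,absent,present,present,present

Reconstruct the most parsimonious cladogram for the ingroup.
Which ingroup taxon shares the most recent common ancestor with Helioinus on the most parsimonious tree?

Meroaria

The outgroup has state 'absent' for every character, so 'present' is the derived state throughout.
I: derived state 'present' in Meroaria only — an autapomorphy, so it tells us nothing about relationships among taxa.
II (derived state 'present') is shared by all ingroup taxa — unites the whole ingroup.
III: derived state 'present' in Helioinus and Meroaria only — synapomorphy for {Helioinus, Meroaria}.
Only Ceratops, Helioinus, and Meroaria show the derived state 'present' for IV, supporting them as a clade.
Most parsimonious ingroup topology: (Acrooma,(Ceratops,(Meroaria,Helioinus))).
Helioinus and Meroaria form a cherry on this tree, so they are sister taxa.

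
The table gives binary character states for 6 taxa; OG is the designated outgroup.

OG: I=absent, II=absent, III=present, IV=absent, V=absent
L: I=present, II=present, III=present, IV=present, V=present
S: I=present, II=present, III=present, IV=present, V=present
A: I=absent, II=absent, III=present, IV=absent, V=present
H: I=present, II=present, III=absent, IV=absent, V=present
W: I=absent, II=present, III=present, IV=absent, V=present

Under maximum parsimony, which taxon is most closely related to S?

Character polarity is set by the outgroup: the derived state is whichever differs from the outgroup's state, so for III the derived state is 'absent', and for the remaining characters it is 'present'.
I: derived state 'present' in H, L, and S only — synapomorphy for {H, L, S}.
II (derived state 'present') is shared by H, L, S, and W — a synapomorphy uniting that clade.
III: derived state 'absent' in H only — an autapomorphy, so it tells us nothing about relationships among taxa.
IV: derived state 'present' in L and S only — synapomorphy for {L, S}.
All ingroup taxa share the derived state 'present' for V; it defines the ingroup but does not resolve relationships within it.
Most parsimonious ingroup topology: ((((L,S),H),W),A).
S and L form a cherry on this tree, so they are sister taxa.

L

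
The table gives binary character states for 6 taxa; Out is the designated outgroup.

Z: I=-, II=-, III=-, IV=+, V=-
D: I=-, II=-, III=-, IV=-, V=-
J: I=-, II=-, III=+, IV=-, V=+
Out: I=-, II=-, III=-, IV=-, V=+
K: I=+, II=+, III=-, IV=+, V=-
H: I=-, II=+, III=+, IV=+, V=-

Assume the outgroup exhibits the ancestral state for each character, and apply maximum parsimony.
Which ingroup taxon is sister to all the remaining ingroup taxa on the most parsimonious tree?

J

Character polarity is set by the outgroup: the derived state is whichever differs from the outgroup's state, so for V the derived state is '-', and for the remaining characters it is '+'.
I: derived state '+' in K only — an autapomorphy, so it tells us nothing about relationships among taxa.
II: derived state '+' in H and K only — synapomorphy for {H, K}.
III (state '+') occurs in H and J but conflicts with the nesting implied by the other characters — most parsimoniously interpreted as homoplasy.
Only H, K, and Z show the derived state '+' for IV, supporting them as a clade.
V (derived state '-') is shared by D, H, K, and Z — a synapomorphy uniting that clade.
Most parsimonious ingroup topology: ((((K,H),Z),D),J).
J is sister to the clade containing all other ingroup taxa, so it is the earliest-diverging (most basal) ingroup lineage.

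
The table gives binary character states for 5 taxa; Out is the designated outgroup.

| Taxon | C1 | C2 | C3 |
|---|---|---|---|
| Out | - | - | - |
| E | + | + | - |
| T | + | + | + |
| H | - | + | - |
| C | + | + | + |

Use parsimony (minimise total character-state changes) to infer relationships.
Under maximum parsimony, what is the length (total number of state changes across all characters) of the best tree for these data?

The outgroup has state '-' for every character, so '+' is the derived state throughout.
Only C, E, and T show the derived state '+' for C1, supporting them as a clade.
All ingroup taxa share the derived state '+' for C2; it defines the ingroup but does not resolve relationships within it.
Only C and T show the derived state '+' for C3, supporting them as a clade.
Most parsimonious ingroup topology: ((E,(T,C)),H).
Changes per character on this tree: C1: 1; C2: 1; C3: 1.
Total = 3.

3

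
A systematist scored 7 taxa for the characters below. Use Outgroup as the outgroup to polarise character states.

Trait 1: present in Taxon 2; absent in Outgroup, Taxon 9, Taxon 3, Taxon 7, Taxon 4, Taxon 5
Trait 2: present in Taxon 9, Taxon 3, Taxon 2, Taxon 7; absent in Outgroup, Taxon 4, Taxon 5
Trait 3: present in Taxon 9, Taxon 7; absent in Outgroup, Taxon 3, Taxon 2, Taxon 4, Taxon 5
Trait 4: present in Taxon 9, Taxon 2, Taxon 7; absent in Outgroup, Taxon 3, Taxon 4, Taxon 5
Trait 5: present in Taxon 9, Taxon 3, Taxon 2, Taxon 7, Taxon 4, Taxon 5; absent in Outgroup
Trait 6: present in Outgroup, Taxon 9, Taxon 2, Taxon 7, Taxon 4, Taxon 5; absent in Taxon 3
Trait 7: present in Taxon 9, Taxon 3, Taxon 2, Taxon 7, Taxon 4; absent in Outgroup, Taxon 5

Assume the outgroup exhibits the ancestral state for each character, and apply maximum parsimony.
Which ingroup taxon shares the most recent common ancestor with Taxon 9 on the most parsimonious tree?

Taxon 7

Character polarity is set by the outgroup: the derived state is whichever differs from the outgroup's state, so for Trait 6 the derived state is 'absent', and for the remaining characters it is 'present'.
Trait 1: derived state 'present' in Taxon 2 only — an autapomorphy, so it tells us nothing about relationships among taxa.
Only Taxon 2, Taxon 3, Taxon 7, and Taxon 9 show the derived state 'present' for Trait 2, supporting them as a clade.
Only Taxon 7 and Taxon 9 show the derived state 'present' for Trait 3, supporting them as a clade.
Trait 4: derived state 'present' in Taxon 2, Taxon 7, and Taxon 9 only — synapomorphy for {Taxon 2, Taxon 7, Taxon 9}.
All ingroup taxa share the derived state 'present' for Trait 5; it defines the ingroup but does not resolve relationships within it.
Trait 6: derived state 'absent' in Taxon 3 only — an autapomorphy, so it tells us nothing about relationships among taxa.
Only Taxon 2, Taxon 3, Taxon 4, Taxon 7, and Taxon 9 show the derived state 'present' for Trait 7, supporting them as a clade.
Most parsimonious ingroup topology: (((((Taxon 9,Taxon 7),Taxon 2),Taxon 3),Taxon 4),Taxon 5).
Taxon 9 and Taxon 7 form a cherry on this tree, so they are sister taxa.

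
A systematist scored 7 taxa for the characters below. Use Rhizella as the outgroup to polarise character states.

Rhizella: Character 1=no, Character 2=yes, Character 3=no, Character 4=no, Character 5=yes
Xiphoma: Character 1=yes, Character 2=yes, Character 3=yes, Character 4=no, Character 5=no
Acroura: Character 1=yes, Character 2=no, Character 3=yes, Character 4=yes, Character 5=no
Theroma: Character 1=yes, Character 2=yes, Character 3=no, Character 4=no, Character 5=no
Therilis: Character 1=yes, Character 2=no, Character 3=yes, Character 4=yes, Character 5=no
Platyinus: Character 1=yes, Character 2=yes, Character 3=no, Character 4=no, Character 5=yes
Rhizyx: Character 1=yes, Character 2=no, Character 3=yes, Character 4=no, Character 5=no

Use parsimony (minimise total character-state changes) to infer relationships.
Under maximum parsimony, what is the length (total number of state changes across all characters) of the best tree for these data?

Character polarity is set by the outgroup: the derived state is whichever differs from the outgroup's state, so for Character 2, Character 5 the derived state is 'no', and for the remaining characters it is 'yes'.
All ingroup taxa share the derived state 'yes' for Character 1; it defines the ingroup but does not resolve relationships within it.
Only Acroura, Rhizyx, and Therilis show the derived state 'no' for Character 2, supporting them as a clade.
Character 3 (derived state 'yes') is shared by Acroura, Rhizyx, Therilis, and Xiphoma — a synapomorphy uniting that clade.
Only Acroura and Therilis show the derived state 'yes' for Character 4, supporting them as a clade.
Only Acroura, Rhizyx, Therilis, Theroma, and Xiphoma show the derived state 'no' for Character 5, supporting them as a clade.
Most parsimonious ingroup topology: (((Xiphoma,((Acroura,Therilis),Rhizyx)),Theroma),Platyinus).
Changes per character on this tree: Character 1: 1; Character 2: 1; Character 3: 1; Character 4: 1; Character 5: 1.
Total = 5.

5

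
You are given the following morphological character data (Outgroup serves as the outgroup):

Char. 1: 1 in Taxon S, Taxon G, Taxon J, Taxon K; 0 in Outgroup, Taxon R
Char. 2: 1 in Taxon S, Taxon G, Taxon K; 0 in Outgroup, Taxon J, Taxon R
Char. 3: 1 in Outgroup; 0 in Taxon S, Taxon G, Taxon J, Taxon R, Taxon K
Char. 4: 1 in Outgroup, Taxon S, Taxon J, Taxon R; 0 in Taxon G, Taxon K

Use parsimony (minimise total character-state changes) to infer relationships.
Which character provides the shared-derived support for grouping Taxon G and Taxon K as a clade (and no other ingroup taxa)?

Char. 4

Character polarity is set by the outgroup: the derived state is whichever differs from the outgroup's state, so for Char. 3, Char. 4 the derived state is '0', and for the remaining characters it is '1'.
Only Taxon G, Taxon J, Taxon K, and Taxon S show the derived state '1' for Char. 1, supporting them as a clade.
Char. 2 (derived state '1') is shared by Taxon G, Taxon K, and Taxon S — a synapomorphy uniting that clade.
All ingroup taxa share the derived state '0' for Char. 3; it defines the ingroup but does not resolve relationships within it.
Only Taxon G and Taxon K show the derived state '0' for Char. 4, supporting them as a clade.
Most parsimonious ingroup topology: (((Taxon S,(Taxon G,Taxon K)),Taxon J),Taxon R).
The clade {Taxon G, Taxon K} is supported by Char. 4: its derived state '0' occurs in exactly those taxa and in no other taxon (including the outgroup).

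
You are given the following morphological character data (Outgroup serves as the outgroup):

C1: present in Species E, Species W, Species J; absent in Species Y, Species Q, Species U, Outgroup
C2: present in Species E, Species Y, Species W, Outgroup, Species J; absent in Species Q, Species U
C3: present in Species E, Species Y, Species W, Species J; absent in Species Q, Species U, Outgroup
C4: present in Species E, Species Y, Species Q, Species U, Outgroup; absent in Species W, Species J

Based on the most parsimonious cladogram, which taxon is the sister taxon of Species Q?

Character polarity is set by the outgroup: the derived state is whichever differs from the outgroup's state, so for C2, C4 the derived state is 'absent', and for the remaining characters it is 'present'.
Only Species E, Species J, and Species W show the derived state 'present' for C1, supporting them as a clade.
Only Species Q and Species U show the derived state 'absent' for C2, supporting them as a clade.
C3: derived state 'present' in Species E, Species J, Species W, and Species Y only — synapomorphy for {Species E, Species J, Species W, Species Y}.
C4: derived state 'absent' in Species J and Species W only — synapomorphy for {Species J, Species W}.
Most parsimonious ingroup topology: ((((Species J,Species W),Species E),Species Y),(Species U,Species Q)).
Species Q and Species U form a cherry on this tree, so they are sister taxa.

Species U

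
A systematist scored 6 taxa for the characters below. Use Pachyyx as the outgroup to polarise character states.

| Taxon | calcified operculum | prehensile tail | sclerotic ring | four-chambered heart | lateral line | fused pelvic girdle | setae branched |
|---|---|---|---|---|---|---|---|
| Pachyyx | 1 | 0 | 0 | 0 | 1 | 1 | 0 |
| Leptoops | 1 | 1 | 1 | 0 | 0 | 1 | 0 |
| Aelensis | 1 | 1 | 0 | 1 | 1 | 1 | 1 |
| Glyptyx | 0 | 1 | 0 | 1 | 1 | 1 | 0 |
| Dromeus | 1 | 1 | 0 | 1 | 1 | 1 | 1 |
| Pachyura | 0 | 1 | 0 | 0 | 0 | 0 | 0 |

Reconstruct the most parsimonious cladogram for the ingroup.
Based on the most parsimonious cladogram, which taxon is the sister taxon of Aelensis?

Dromeus

Character polarity is set by the outgroup: the derived state is whichever differs from the outgroup's state, so for calcified operculum, lateral line, fused pelvic girdle the derived state is '0', and for the remaining characters it is '1'.
calcified operculum groups Glyptyx and Pachyura, which is incompatible with the clades supported by the remaining characters; treating it as convergent (homoplasy) costs fewer steps than any alternative tree.
prehensile tail (derived state '1') is shared by all ingroup taxa — unites the whole ingroup.
sclerotic ring: derived state '1' in Leptoops only — an autapomorphy, so it tells us nothing about relationships among taxa.
Only Aelensis, Dromeus, and Glyptyx show the derived state '1' for four-chambered heart, supporting them as a clade.
lateral line: derived state '0' in Leptoops and Pachyura only — synapomorphy for {Leptoops, Pachyura}.
fused pelvic girdle (derived state '0') is unique to Pachyura (autapomorphy; uninformative for grouping).
setae branched: derived state '1' in Aelensis and Dromeus only — synapomorphy for {Aelensis, Dromeus}.
Most parsimonious ingroup topology: ((Leptoops,Pachyura),((Aelensis,Dromeus),Glyptyx)).
Aelensis and Dromeus form a cherry on this tree, so they are sister taxa.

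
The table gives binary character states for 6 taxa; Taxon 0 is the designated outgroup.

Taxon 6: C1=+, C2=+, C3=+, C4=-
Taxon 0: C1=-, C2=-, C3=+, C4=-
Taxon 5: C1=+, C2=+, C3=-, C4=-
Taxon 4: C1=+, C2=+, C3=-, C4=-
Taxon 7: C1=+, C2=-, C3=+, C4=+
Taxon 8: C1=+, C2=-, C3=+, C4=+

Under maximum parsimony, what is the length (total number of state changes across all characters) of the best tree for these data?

Character polarity is set by the outgroup: the derived state is whichever differs from the outgroup's state, so for C3 the derived state is '-', and for the remaining characters it is '+'.
C1 (derived state '+') is shared by all ingroup taxa — unites the whole ingroup.
Only Taxon 4, Taxon 5, and Taxon 6 show the derived state '+' for C2, supporting them as a clade.
C3 (derived state '-') is shared by Taxon 4 and Taxon 5 — a synapomorphy uniting that clade.
C4 (derived state '+') is shared by Taxon 7 and Taxon 8 — a synapomorphy uniting that clade.
Most parsimonious ingroup topology: (((Taxon 4,Taxon 5),Taxon 6),(Taxon 7,Taxon 8)).
Changes per character on this tree: C1: 1; C2: 1; C3: 1; C4: 1.
Total = 4.

4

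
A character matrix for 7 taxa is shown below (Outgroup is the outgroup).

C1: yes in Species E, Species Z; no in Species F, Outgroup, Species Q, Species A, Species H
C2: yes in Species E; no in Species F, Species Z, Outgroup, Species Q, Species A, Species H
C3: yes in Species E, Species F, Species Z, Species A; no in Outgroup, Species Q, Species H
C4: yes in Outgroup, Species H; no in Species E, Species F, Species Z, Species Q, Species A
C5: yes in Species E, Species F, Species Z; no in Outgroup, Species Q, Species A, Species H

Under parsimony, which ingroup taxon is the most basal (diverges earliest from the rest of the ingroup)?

Species H

Character polarity is set by the outgroup: the derived state is whichever differs from the outgroup's state, so for C4 the derived state is 'no', and for the remaining characters it is 'yes'.
C1: derived state 'yes' in Species E and Species Z only — synapomorphy for {Species E, Species Z}.
C2 (derived state 'yes') is unique to Species E (autapomorphy; uninformative for grouping).
C3 (derived state 'yes') is shared by Species A, Species E, Species F, and Species Z — a synapomorphy uniting that clade.
C4: derived state 'no' in Species A, Species E, Species F, Species Q, and Species Z only — synapomorphy for {Species A, Species E, Species F, Species Q, Species Z}.
Only Species E, Species F, and Species Z show the derived state 'yes' for C5, supporting them as a clade.
Most parsimonious ingroup topology: (((((Species E,Species Z),Species F),Species A),Species Q),Species H).
Species H is sister to the clade containing all other ingroup taxa, so it is the earliest-diverging (most basal) ingroup lineage.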